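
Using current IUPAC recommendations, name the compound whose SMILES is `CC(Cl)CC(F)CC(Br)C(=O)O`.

Counting along the main chain through the –COOH group gives 7 carbons: the parent is heptane.
A carboxylic acid (terminal –COOH) is the principal characteristic group, giving the suffix -oic acid.
The numbering direction is chosen so that the carboxylic acid carbon is C-1 by definition.
This places a bromo group at C-2; a chloro group at C-6; a fluoro group at C-4.
Substituent prefixes are cited in alphabetical order (multiplying prefixes like di-/tri- are ignored for ordering).
Assembling the pieces gives 2-bromo-6-chloro-4-fluoroheptanoic acid.

2-bromo-6-chloro-4-fluoroheptanoic acid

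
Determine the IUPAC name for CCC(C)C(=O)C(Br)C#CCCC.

The longest carbon chain that includes the carbonyl and the multiple bond has 10 carbons, so the parent hydride is decane.
The principal characteristic group is a ketone (C=O on an internal carbon), named with the suffix -one.
The chain contains a C≡C triple bond, so the unsaturation ending is -yne.
Choose the numbering such that numbering from this end puts the carbonyl group at C-4 rather than C-7.
That gives the carbonyl at C-4; the triple bond between C-6 and C-7; a bromo group at C-5; a methyl group at C-3.
The substituents are ordered alphabetically, ignoring any di-/tri- multipliers.
Putting it together: 5-bromo-3-methyldec-6-yn-4-one.

5-bromo-3-methyldec-6-yn-4-one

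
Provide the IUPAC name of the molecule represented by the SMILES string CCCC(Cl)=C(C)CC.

The longest carbon chain that includes the multiple bond has 7 carbons, so the parent hydride is heptane.
A C=C double bond in the chain gives the infix -ene-.
The numbering direction is chosen so that numbering from this end puts the double bond at C-3 rather than C-4.
With this numbering: the double bond between C-3 and C-4; a chloro group at C-4; a methyl group at C-3.
Substituent prefixes are cited in alphabetical order (multiplying prefixes like di-/tri- are ignored for ordering).
Assembling the pieces gives 4-chloro-3-methylhept-3-ene.

4-chloro-3-methylhept-3-ene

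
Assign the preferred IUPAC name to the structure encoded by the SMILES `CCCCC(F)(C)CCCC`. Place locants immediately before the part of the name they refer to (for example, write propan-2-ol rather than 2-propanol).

The longest continuous carbon chain has 9 atoms, so the parent hydride is nonane.
The molecule is symmetric, so either numbering direction gives the same locants.
With this numbering: a fluoro group at C-5; a methyl group at C-5.
Substituent prefixes are cited in alphabetical order (multiplying prefixes like di-/tri- are ignored for ordering).
The name is 5-fluoro-5-methylnonane.

5-fluoro-5-methylnonane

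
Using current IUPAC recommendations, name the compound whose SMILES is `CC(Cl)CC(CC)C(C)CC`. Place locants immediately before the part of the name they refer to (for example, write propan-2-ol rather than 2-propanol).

2-chloro-4-ethyl-5-methylheptane

The longest carbon chain is 7 atoms: the parent is heptane.
Choose the numbering such that the substituent locant set {2,4,5} is lower than {3,4,6} at the first point of difference.
That gives a chloro group at C-2; an ethyl group at C-4; a methyl group at C-5.
Prefixes are listed alphabetically: chloro, ethyl, methyl.
Assembling the pieces gives 2-chloro-4-ethyl-5-methylheptane.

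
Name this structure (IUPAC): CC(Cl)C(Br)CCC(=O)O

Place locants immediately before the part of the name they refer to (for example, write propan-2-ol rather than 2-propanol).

4-bromo-5-chlorohexanoic acid

Counting along the main chain through the –COOH group gives 6 carbons: the parent is hexane.
A carboxylic acid (terminal –COOH) is the principal characteristic group, giving the suffix -oic acid.
Choose the numbering such that the carboxylic acid carbon is C-1 by definition.
That gives a bromo group at C-4; a chloro group at C-5.
Prefixes are listed alphabetically: bromo, chloro.
Assembling the pieces gives 4-bromo-5-chlorohexanoic acid.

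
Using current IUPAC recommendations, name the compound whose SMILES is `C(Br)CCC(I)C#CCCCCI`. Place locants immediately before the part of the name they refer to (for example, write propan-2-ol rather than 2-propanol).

1-bromo-4,10-diiododec-5-yne

The longest carbon chain that includes the multiple bond has 10 carbons, so the parent hydride is decane.
A C≡C triple bond in the chain gives the infix -yne-.
The numbering direction is chosen so that the substituent locant set {1,4,10} is lower than {1,7,10} at the first point of difference.
That gives the triple bond between C-5 and C-6; a bromo group at C-1; iodo groups at C-4 and C-10.
The substituents are ordered alphabetically, ignoring any di-/tri- multipliers.
Assembling the pieces gives 1-bromo-4,10-diiododec-5-yne.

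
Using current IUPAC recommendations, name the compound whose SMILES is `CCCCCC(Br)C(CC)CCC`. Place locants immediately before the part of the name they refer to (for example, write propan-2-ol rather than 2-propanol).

The longest carbon chain is 10 atoms: the parent is decane.
Number the chain so that the substituent locant set {4,5} is lower than {6,7} at the first point of difference.
This places a bromo group at C-5; an ethyl group at C-4.
Prefixes are listed alphabetically: bromo, ethyl.
Putting it together: 5-bromo-4-ethyldecane.

5-bromo-4-ethyldecane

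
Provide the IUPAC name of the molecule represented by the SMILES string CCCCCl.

1-chlorobutane

The parent chain contains 4 carbons (butane).
Number the chain so that the substituent locant set {1} is lower than {4} at the first point of difference.
This places a chloro group at C-1.
Putting it together: 1-chlorobutane.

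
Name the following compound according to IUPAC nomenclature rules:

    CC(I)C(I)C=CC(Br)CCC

The longest carbon chain that includes the multiple bond has 9 carbons, so the parent hydride is nonane.
The chain contains a C=C double bond, so the unsaturation ending is -ene.
Choose the numbering such that numbering from this end puts the double bond at C-4 rather than C-5.
This places the double bond between C-4 and C-5; a bromo group at C-6; iodo groups at C-2 and C-3.
Substituent prefixes are cited in alphabetical order (multiplying prefixes like di-/tri- are ignored for ordering).
Putting it together: 6-bromo-2,3-diiodonon-4-ene.

6-bromo-2,3-diiodonon-4-ene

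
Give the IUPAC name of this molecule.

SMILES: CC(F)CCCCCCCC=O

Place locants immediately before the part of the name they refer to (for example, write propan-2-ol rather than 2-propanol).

9-fluorodecanal

The longest chain bearing the –CHO group is 10 carbons long (decane).
The principal characteristic group is an aldehyde (terminal –CHO), named with the suffix -al.
The numbering direction is chosen so that the aldehyde carbon is C-1 by definition.
With this numbering: a fluoro group at C-9.
Putting it together: 9-fluorodecanal.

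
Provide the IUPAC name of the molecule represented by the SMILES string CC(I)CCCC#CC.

7-iodooct-2-yne

Counting along the main chain through the multiple bond gives 8 carbons: the parent is octane.
The chain contains a C≡C triple bond, so the unsaturation ending is -yne.
Number the chain so that numbering from this end puts the triple bond at C-2 rather than C-6.
This places the triple bond between C-2 and C-3; an iodo group at C-7.
Assembling the pieces gives 7-iodooct-2-yne.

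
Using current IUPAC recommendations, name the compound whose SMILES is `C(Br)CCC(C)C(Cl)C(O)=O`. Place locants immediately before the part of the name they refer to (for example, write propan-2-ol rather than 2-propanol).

6-bromo-2-chloro-3-methylhexanoic acid

Counting along the main chain through the –COOH group gives 6 carbons: the parent is hexane.
The principal characteristic group is a carboxylic acid (terminal –COOH), named with the suffix -oic acid.
The numbering direction is chosen so that the carboxylic acid carbon is C-1 by definition.
With this numbering: a bromo group at C-6; a chloro group at C-2; a methyl group at C-3.
The substituents are ordered alphabetically, ignoring any di-/tri- multipliers.
The name is 6-bromo-2-chloro-3-methylhexanoic acid.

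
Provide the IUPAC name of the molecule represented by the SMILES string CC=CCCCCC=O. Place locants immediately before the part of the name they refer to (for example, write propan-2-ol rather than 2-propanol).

oct-6-enal

The longest carbon chain that includes the –CHO group and the multiple bond has 8 carbons, so the parent hydride is octane.
The principal characteristic group is an aldehyde (terminal –CHO), named with the suffix -al.
The chain contains a C=C double bond, so the unsaturation ending is -ene.
Number the chain so that the aldehyde carbon is C-1 by definition.
That gives the double bond between C-6 and C-7.
The name is oct-6-enal.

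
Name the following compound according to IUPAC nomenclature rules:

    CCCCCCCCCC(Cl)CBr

1-bromo-2-chloroundecane

The longest continuous carbon chain has 11 atoms, so the parent hydride is undecane.
The numbering direction is chosen so that the substituent locant set {1,2} is lower than {10,11} at the first point of difference.
That gives a bromo group at C-1; a chloro group at C-2.
Prefixes are listed alphabetically: bromo, chloro.
Putting it together: 1-bromo-2-chloroundecane.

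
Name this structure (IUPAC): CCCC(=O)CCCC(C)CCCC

The longest carbon chain that includes the carbonyl has 12 carbons, so the parent hydride is dodecane.
The highest-priority functional group is a ketone (C=O on an internal carbon), so the name ends in -one.
Number the chain so that numbering from this end puts the carbonyl group at C-4 rather than C-9.
This places the carbonyl at C-4; a methyl group at C-8.
Putting it together: 8-methyldodecan-4-one.

8-methyldodecan-4-one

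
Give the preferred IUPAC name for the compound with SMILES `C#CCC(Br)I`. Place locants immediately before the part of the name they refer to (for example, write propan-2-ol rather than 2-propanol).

Counting along the main chain through the multiple bond gives 4 carbons: the parent is butane.
The chain contains a C≡C triple bond, so the unsaturation ending is -yne.
Choose the numbering such that numbering from this end puts the triple bond at C-1 rather than C-3.
With this numbering: the triple bond between C-1 and C-2; a bromo group at C-4; an iodo group at C-4.
Substituent prefixes are cited in alphabetical order (multiplying prefixes like di-/tri- are ignored for ordering).
Putting it together: 4-bromo-4-iodobut-1-yne.

4-bromo-4-iodobut-1-yne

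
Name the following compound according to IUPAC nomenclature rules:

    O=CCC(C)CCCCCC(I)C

9-iodo-3-methyldecanal

The longest carbon chain that includes the –CHO group has 10 carbons, so the parent hydride is decane.
The highest-priority functional group is an aldehyde (terminal –CHO), so the name ends in -al.
Choose the numbering such that the aldehyde carbon is C-1 by definition.
With this numbering: an iodo group at C-9; a methyl group at C-3.
The substituents are ordered alphabetically, ignoring any di-/tri- multipliers.
Assembling the pieces gives 9-iodo-3-methyldecanal.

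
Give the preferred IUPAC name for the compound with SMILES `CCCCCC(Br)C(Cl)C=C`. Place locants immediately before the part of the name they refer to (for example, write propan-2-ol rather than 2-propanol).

The longest chain bearing the multiple bond is 9 carbons long (nonane).
The chain contains a C=C double bond, so the unsaturation ending is -ene.
Number the chain so that numbering from this end puts the double bond at C-1 rather than C-8.
With this numbering: the double bond between C-1 and C-2; a bromo group at C-4; a chloro group at C-3.
The substituents are ordered alphabetically, ignoring any di-/tri- multipliers.
Assembling the pieces gives 4-bromo-3-chloronon-1-ene.

4-bromo-3-chloronon-1-ene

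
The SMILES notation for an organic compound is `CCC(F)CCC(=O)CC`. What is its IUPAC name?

The longest chain bearing the carbonyl is 8 carbons long (octane).
A ketone (C=O on an internal carbon) is the principal characteristic group, giving the suffix -one.
Choose the numbering such that numbering from this end puts the carbonyl group at C-3 rather than C-6.
With this numbering: the carbonyl at C-3; a fluoro group at C-6.
Putting it together: 6-fluorooctan-3-one.

6-fluorooctan-3-one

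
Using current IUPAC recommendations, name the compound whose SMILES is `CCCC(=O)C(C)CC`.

3-methylheptan-4-one

The longest chain bearing the carbonyl is 7 carbons long (heptane).
The highest-priority functional group is a ketone (C=O on an internal carbon), so the name ends in -one.
The numbering direction is chosen so that the substituent locant set {3} is lower than {5} at the first point of difference.
That gives the carbonyl at C-4; a methyl group at C-3.
Putting it together: 3-methylheptan-4-one.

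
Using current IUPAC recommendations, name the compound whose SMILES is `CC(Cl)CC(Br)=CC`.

Counting along the main chain through the multiple bond gives 6 carbons: the parent is hexane.
The chain contains a C=C double bond, so the unsaturation ending is -ene.
Choose the numbering such that numbering from this end puts the double bond at C-2 rather than C-4.
This places the double bond between C-2 and C-3; a bromo group at C-3; a chloro group at C-5.
The substituents are ordered alphabetically, ignoring any di-/tri- multipliers.
The name is 3-bromo-5-chlorohex-2-ene.

3-bromo-5-chlorohex-2-ene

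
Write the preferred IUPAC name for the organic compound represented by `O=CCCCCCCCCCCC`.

Counting along the main chain through the –CHO group gives 12 carbons: the parent is dodecane.
An aldehyde (terminal –CHO) is the principal characteristic group, giving the suffix -al.
Number the chain so that the aldehyde carbon is C-1 by definition.
Assembling the pieces gives dodecanal.

dodecanal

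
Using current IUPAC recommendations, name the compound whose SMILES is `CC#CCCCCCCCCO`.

The longest chain bearing the –OH group and the multiple bond is 11 carbons long (undecane).
The highest-priority functional group is an alcohol (–OH), so the name ends in -ol.
There is one C≡C triple bond, indicated by the ending -yne.
Choose the numbering such that numbering from this end puts the hydroxyl group at C-1 rather than C-11.
This places the hydroxyl at C-1; the triple bond between C-9 and C-10.
The name is undec-9-yn-1-ol.

undec-9-yn-1-ol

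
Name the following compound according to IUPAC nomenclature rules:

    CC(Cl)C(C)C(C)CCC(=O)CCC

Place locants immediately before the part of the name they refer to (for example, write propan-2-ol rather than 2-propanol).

9-chloro-7,8-dimethyldecan-4-one

The longest chain bearing the carbonyl is 10 carbons long (decane).
The principal characteristic group is a ketone (C=O on an internal carbon), named with the suffix -one.
The numbering direction is chosen so that numbering from this end puts the carbonyl group at C-4 rather than C-7.
This places the carbonyl at C-4; a chloro group at C-9; methyl groups at C-7 and C-8.
Prefixes are listed alphabetically: chloro, methyl.
Assembling the pieces gives 9-chloro-7,8-dimethyldecan-4-one.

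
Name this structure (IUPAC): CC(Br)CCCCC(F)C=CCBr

The longest chain bearing the multiple bond is 10 carbons long (decane).
There is one C=C double bond, indicated by the ending -ene.
Number the chain so that numbering from this end puts the double bond at C-2 rather than C-8.
With this numbering: the double bond between C-2 and C-3; bromo groups at C-1 and C-9; a fluoro group at C-4.
The substituents are ordered alphabetically, ignoring any di-/tri- multipliers.
Assembling the pieces gives 1,9-dibromo-4-fluorodec-2-ene.

1,9-dibromo-4-fluorodec-2-ene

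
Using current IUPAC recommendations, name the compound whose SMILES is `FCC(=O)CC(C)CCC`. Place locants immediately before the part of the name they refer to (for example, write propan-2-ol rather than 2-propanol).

The longest chain bearing the carbonyl is 7 carbons long (heptane).
The principal characteristic group is a ketone (C=O on an internal carbon), named with the suffix -one.
Choose the numbering such that numbering from this end puts the carbonyl group at C-2 rather than C-6.
This places the carbonyl at C-2; a fluoro group at C-1; a methyl group at C-4.
Substituent prefixes are cited in alphabetical order (multiplying prefixes like di-/tri- are ignored for ordering).
Assembling the pieces gives 1-fluoro-4-methylheptan-2-one.

1-fluoro-4-methylheptan-2-one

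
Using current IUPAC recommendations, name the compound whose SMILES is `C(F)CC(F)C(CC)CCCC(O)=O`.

The longest carbon chain that includes the –COOH group has 8 carbons, so the parent hydride is octane.
The principal characteristic group is a carboxylic acid (terminal –COOH), named with the suffix -oic acid.
The numbering direction is chosen so that the carboxylic acid carbon is C-1 by definition.
With this numbering: an ethyl group at C-5; fluoro groups at C-6 and C-8.
The substituents are ordered alphabetically, ignoring any di-/tri- multipliers.
Putting it together: 5-ethyl-6,8-difluorooctanoic acid.

5-ethyl-6,8-difluorooctanoic acid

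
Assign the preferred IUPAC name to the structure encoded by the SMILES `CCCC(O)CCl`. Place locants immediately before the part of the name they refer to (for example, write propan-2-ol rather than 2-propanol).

1-chloropentan-2-ol

Counting along the main chain through the –OH group gives 5 carbons: the parent is pentane.
An alcohol (–OH) is the principal characteristic group, giving the suffix -ol.
Choose the numbering such that numbering from this end puts the hydroxyl group at C-2 rather than C-4.
With this numbering: the hydroxyl at C-2; a chloro group at C-1.
The name is 1-chloropentan-2-ol.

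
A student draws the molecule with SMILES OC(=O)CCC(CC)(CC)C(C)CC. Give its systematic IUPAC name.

4,4-diethyl-5-methylheptanoic acid

Counting along the main chain through the –COOH group gives 7 carbons: the parent is heptane.
A carboxylic acid (terminal –COOH) is the principal characteristic group, giving the suffix -oic acid.
The numbering direction is chosen so that the carboxylic acid carbon is C-1 by definition.
That gives two ethyl groups at C-4; a methyl group at C-5.
The substituents are ordered alphabetically, ignoring any di-/tri- multipliers.
The name is 4,4-diethyl-5-methylheptanoic acid.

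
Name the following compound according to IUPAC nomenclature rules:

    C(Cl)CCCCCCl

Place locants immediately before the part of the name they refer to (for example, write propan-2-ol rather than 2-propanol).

The parent chain contains 6 carbons (hexane).
Numbering from either end gives identical locants here.
This places chloro groups at C-1 and C-6.
Putting it together: 1,6-dichlorohexane.

1,6-dichlorohexane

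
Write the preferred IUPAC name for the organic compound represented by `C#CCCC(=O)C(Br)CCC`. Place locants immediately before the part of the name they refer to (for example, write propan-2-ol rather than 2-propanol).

6-bromonon-1-yn-5-one

Counting along the main chain through the carbonyl and the multiple bond gives 9 carbons: the parent is nonane.
A ketone (C=O on an internal carbon) is the principal characteristic group, giving the suffix -one.
The chain contains a C≡C triple bond, so the unsaturation ending is -yne.
The numbering direction is chosen so that numbering from this end puts the triple bond at C-1 rather than C-8.
With this numbering: the carbonyl at C-5; the triple bond between C-1 and C-2; a bromo group at C-6.
Assembling the pieces gives 6-bromonon-1-yn-5-one.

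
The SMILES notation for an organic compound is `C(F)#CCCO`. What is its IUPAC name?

The longest chain bearing the –OH group and the multiple bond is 4 carbons long (butane).
The principal characteristic group is an alcohol (–OH), named with the suffix -ol.
There is one C≡C triple bond, indicated by the ending -yne.
The numbering direction is chosen so that numbering from this end puts the hydroxyl group at C-1 rather than C-4.
With this numbering: the hydroxyl at C-1; the triple bond between C-3 and C-4; a fluoro group at C-4.
Putting it together: 4-fluorobut-3-yn-1-ol.

4-fluorobut-3-yn-1-ol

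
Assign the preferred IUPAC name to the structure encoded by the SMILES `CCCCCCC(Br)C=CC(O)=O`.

4-bromodec-2-enoic acid

The longest chain bearing the –COOH group and the multiple bond is 10 carbons long (decane).
The highest-priority functional group is a carboxylic acid (terminal –COOH), so the name ends in -oic acid.
The chain contains a C=C double bond, so the unsaturation ending is -ene.
Choose the numbering such that the carboxylic acid carbon is C-1 by definition.
This places the double bond between C-2 and C-3; a bromo group at C-4.
The name is 4-bromodec-2-enoic acid.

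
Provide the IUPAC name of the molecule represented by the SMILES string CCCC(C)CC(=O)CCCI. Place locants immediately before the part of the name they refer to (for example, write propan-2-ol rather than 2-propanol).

1-iodo-6-methylnonan-4-one

The longest carbon chain that includes the carbonyl has 9 carbons, so the parent hydride is nonane.
The principal characteristic group is a ketone (C=O on an internal carbon), named with the suffix -one.
The numbering direction is chosen so that numbering from this end puts the carbonyl group at C-4 rather than C-6.
With this numbering: the carbonyl at C-4; an iodo group at C-1; a methyl group at C-6.
Substituent prefixes are cited in alphabetical order (multiplying prefixes like di-/tri- are ignored for ordering).
Assembling the pieces gives 1-iodo-6-methylnonan-4-one.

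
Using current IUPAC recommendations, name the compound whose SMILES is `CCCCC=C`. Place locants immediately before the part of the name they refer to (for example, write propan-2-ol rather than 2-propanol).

Counting along the main chain through the multiple bond gives 6 carbons: the parent is hexane.
A C=C double bond in the chain gives the infix -ene-.
Number the chain so that numbering from this end puts the double bond at C-1 rather than C-5.
This places the double bond between C-1 and C-2.
The name is hex-1-ene.

hex-1-ene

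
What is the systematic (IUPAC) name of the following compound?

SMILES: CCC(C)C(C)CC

The parent chain contains 6 carbons (hexane).
Numbering from either end gives identical locants here.
This places methyl groups at C-3 and C-4.
The name is 3,4-dimethylhexane.

3,4-dimethylhexane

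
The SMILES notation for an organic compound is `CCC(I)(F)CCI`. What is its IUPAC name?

3-fluoro-1,3-diiodopentane

The longest carbon chain is 5 atoms: the parent is pentane.
Number the chain so that the substituent locant set {1,3,3} is lower than {3,3,5} at the first point of difference.
That gives a fluoro group at C-3; iodo groups at C-1 and C-3.
Prefixes are listed alphabetically: fluoro, iodo.
The name is 3-fluoro-1,3-diiodopentane.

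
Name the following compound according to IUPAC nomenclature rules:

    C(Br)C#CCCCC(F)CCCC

The longest chain bearing the multiple bond is 11 carbons long (undecane).
There is one C≡C triple bond, indicated by the ending -yne.
The numbering direction is chosen so that numbering from this end puts the triple bond at C-2 rather than C-9.
With this numbering: the triple bond between C-2 and C-3; a bromo group at C-1; a fluoro group at C-7.
Prefixes are listed alphabetically: bromo, fluoro.
The name is 1-bromo-7-fluoroundec-2-yne.

1-bromo-7-fluoroundec-2-yne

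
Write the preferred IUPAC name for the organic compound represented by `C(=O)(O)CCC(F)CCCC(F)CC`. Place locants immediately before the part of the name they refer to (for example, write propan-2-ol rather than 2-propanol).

The longest chain bearing the –COOH group is 10 carbons long (decane).
A carboxylic acid (terminal –COOH) is the principal characteristic group, giving the suffix -oic acid.
Choose the numbering such that the carboxylic acid carbon is C-1 by definition.
This places fluoro groups at C-4 and C-8.
The name is 4,8-difluorodecanoic acid.

4,8-difluorodecanoic acid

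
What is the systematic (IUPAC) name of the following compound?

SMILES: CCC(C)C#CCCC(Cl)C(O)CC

The longest chain bearing the –OH group and the multiple bond is 11 carbons long (undecane).
The principal characteristic group is an alcohol (–OH), named with the suffix -ol.
A C≡C triple bond in the chain gives the infix -yne-.
Number the chain so that numbering from this end puts the hydroxyl group at C-3 rather than C-9.
With this numbering: the hydroxyl at C-3; the triple bond between C-7 and C-8; a chloro group at C-4; a methyl group at C-9.
The substituents are ordered alphabetically, ignoring any di-/tri- multipliers.
The name is 4-chloro-9-methylundec-7-yn-3-ol.

4-chloro-9-methylundec-7-yn-3-ol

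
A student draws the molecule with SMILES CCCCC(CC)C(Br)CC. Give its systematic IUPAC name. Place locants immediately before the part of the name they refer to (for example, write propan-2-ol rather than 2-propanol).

The parent chain contains 8 carbons (octane).
The numbering direction is chosen so that the substituent locant set {3,4} is lower than {5,6} at the first point of difference.
That gives a bromo group at C-3; an ethyl group at C-4.
The substituents are ordered alphabetically, ignoring any di-/tri- multipliers.
The name is 3-bromo-4-ethyloctane.

3-bromo-4-ethyloctane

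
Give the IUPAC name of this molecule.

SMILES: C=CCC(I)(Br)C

The longest chain bearing the multiple bond is 5 carbons long (pentane).
There is one C=C double bond, indicated by the ending -ene.
Choose the numbering such that numbering from this end puts the double bond at C-1 rather than C-4.
This places the double bond between C-1 and C-2; a bromo group at C-4; an iodo group at C-4.
Substituent prefixes are cited in alphabetical order (multiplying prefixes like di-/tri- are ignored for ordering).
The name is 4-bromo-4-iodopent-1-ene.

4-bromo-4-iodopent-1-ene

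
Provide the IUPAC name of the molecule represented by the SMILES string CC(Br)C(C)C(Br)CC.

The longest continuous carbon chain has 6 atoms, so the parent hydride is hexane.
Choose the numbering such that the substituent locant set {2,3,4} is lower than {3,4,5} at the first point of difference.
With this numbering: bromo groups at C-2 and C-4; a methyl group at C-3.
The substituents are ordered alphabetically, ignoring any di-/tri- multipliers.
Assembling the pieces gives 2,4-dibromo-3-methylhexane.

2,4-dibromo-3-methylhexane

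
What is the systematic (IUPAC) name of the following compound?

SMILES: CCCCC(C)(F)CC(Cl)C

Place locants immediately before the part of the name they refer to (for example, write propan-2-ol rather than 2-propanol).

2-chloro-4-fluoro-4-methyloctane

The longest carbon chain is 8 atoms: the parent is octane.
Choose the numbering such that the substituent locant set {2,4,4} is lower than {5,5,7} at the first point of difference.
This places a chloro group at C-2; a fluoro group at C-4; a methyl group at C-4.
Prefixes are listed alphabetically: chloro, fluoro, methyl.
Putting it together: 2-chloro-4-fluoro-4-methyloctane.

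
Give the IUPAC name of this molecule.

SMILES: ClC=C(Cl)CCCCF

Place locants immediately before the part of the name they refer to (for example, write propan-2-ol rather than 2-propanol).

The longest chain bearing the multiple bond is 6 carbons long (hexane).
The chain contains a C=C double bond, so the unsaturation ending is -ene.
The numbering direction is chosen so that numbering from this end puts the double bond at C-1 rather than C-5.
With this numbering: the double bond between C-1 and C-2; chloro groups at C-1 and C-2; a fluoro group at C-6.
The substituents are ordered alphabetically, ignoring any di-/tri- multipliers.
Assembling the pieces gives 1,2-dichloro-6-fluorohex-1-ene.

1,2-dichloro-6-fluorohex-1-ene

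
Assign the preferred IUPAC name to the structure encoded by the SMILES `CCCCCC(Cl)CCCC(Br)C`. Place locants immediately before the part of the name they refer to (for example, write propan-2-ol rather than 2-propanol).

2-bromo-6-chloroundecane

The parent chain contains 11 carbons (undecane).
Choose the numbering such that the substituent locant set {2,6} is lower than {6,10} at the first point of difference.
That gives a bromo group at C-2; a chloro group at C-6.
Substituent prefixes are cited in alphabetical order (multiplying prefixes like di-/tri- are ignored for ordering).
Putting it together: 2-bromo-6-chloroundecane.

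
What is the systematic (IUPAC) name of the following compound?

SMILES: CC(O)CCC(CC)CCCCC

5-ethyldecan-2-ol

The longest carbon chain that includes the –OH group has 10 carbons, so the parent hydride is decane.
The highest-priority functional group is an alcohol (–OH), so the name ends in -ol.
Number the chain so that numbering from this end puts the hydroxyl group at C-2 rather than C-9.
This places the hydroxyl at C-2; an ethyl group at C-5.
The name is 5-ethyldecan-2-ol.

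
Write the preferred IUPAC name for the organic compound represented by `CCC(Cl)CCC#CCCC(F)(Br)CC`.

The longest carbon chain that includes the multiple bond has 12 carbons, so the parent hydride is dodecane.
A C≡C triple bond in the chain gives the infix -yne-.
Number the chain so that the substituent locant set {3,3,10} is lower than {3,10,10} at the first point of difference.
This places the triple bond between C-6 and C-7; a bromo group at C-3; a chloro group at C-10; a fluoro group at C-3.
Prefixes are listed alphabetically: bromo, chloro, fluoro.
Putting it together: 3-bromo-10-chloro-3-fluorododec-6-yne.

3-bromo-10-chloro-3-fluorododec-6-yne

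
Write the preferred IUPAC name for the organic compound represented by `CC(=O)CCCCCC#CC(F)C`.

Counting along the main chain through the carbonyl and the multiple bond gives 11 carbons: the parent is undecane.
The principal characteristic group is a ketone (C=O on an internal carbon), named with the suffix -one.
There is one C≡C triple bond, indicated by the ending -yne.
Choose the numbering such that numbering from this end puts the carbonyl group at C-2 rather than C-10.
That gives the carbonyl at C-2; the triple bond between C-8 and C-9; a fluoro group at C-10.
The name is 10-fluoroundec-8-yn-2-one.

10-fluoroundec-8-yn-2-one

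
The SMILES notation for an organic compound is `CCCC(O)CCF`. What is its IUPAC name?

Counting along the main chain through the –OH group gives 6 carbons: the parent is hexane.
An alcohol (–OH) is the principal characteristic group, giving the suffix -ol.
Number the chain so that numbering from this end puts the hydroxyl group at C-3 rather than C-4.
With this numbering: the hydroxyl at C-3; a fluoro group at C-1.
Assembling the pieces gives 1-fluorohexan-3-ol.

1-fluorohexan-3-ol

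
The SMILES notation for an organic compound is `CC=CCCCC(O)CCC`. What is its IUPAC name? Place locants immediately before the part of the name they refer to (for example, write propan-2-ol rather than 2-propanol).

dec-8-en-4-ol

Counting along the main chain through the –OH group and the multiple bond gives 10 carbons: the parent is decane.
An alcohol (–OH) is the principal characteristic group, giving the suffix -ol.
A C=C double bond in the chain gives the infix -ene-.
The numbering direction is chosen so that numbering from this end puts the hydroxyl group at C-4 rather than C-7.
This places the hydroxyl at C-4; the double bond between C-8 and C-9.
Assembling the pieces gives dec-8-en-4-ol.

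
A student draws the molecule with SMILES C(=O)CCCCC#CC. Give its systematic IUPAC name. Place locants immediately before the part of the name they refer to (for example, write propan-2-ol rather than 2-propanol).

oct-6-ynal

The longest chain bearing the –CHO group and the multiple bond is 8 carbons long (octane).
The principal characteristic group is an aldehyde (terminal –CHO), named with the suffix -al.
A C≡C triple bond in the chain gives the infix -yne-.
Choose the numbering such that the aldehyde carbon is C-1 by definition.
This places the triple bond between C-6 and C-7.
Assembling the pieces gives oct-6-ynal.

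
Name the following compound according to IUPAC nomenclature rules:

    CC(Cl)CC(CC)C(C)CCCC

The longest continuous carbon chain has 9 atoms, so the parent hydride is nonane.
Number the chain so that the substituent locant set {2,4,5} is lower than {5,6,8} at the first point of difference.
This places a chloro group at C-2; an ethyl group at C-4; a methyl group at C-5.
Prefixes are listed alphabetically: chloro, ethyl, methyl.
The name is 2-chloro-4-ethyl-5-methylnonane.

2-chloro-4-ethyl-5-methylnonane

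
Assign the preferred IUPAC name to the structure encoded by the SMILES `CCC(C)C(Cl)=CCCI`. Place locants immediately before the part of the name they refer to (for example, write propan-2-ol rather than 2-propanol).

Counting along the main chain through the multiple bond gives 7 carbons: the parent is heptane.
The chain contains a C=C double bond, so the unsaturation ending is -ene.
Number the chain so that numbering from this end puts the double bond at C-3 rather than C-4.
That gives the double bond between C-3 and C-4; a chloro group at C-4; an iodo group at C-1; a methyl group at C-5.
Substituent prefixes are cited in alphabetical order (multiplying prefixes like di-/tri- are ignored for ordering).
Assembling the pieces gives 4-chloro-1-iodo-5-methylhept-3-ene.

4-chloro-1-iodo-5-methylhept-3-ene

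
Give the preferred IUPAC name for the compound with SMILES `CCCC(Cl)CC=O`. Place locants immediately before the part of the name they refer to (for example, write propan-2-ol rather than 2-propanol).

The longest chain bearing the –CHO group is 6 carbons long (hexane).
The principal characteristic group is an aldehyde (terminal –CHO), named with the suffix -al.
Choose the numbering such that the aldehyde carbon is C-1 by definition.
This places a chloro group at C-3.
Putting it together: 3-chlorohexanal.

3-chlorohexanal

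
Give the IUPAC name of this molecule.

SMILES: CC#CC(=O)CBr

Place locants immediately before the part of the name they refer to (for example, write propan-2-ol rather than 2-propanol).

1-bromopent-3-yn-2-one

The longest chain bearing the carbonyl and the multiple bond is 5 carbons long (pentane).
The principal characteristic group is a ketone (C=O on an internal carbon), named with the suffix -one.
There is one C≡C triple bond, indicated by the ending -yne.
The numbering direction is chosen so that numbering from this end puts the carbonyl group at C-2 rather than C-4.
That gives the carbonyl at C-2; the triple bond between C-3 and C-4; a bromo group at C-1.
Assembling the pieces gives 1-bromopent-3-yn-2-one.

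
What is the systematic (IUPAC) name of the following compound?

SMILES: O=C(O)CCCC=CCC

Counting along the main chain through the –COOH group and the multiple bond gives 8 carbons: the parent is octane.
A carboxylic acid (terminal –COOH) is the principal characteristic group, giving the suffix -oic acid.
There is one C=C double bond, indicated by the ending -ene.
The numbering direction is chosen so that the carboxylic acid carbon is C-1 by definition.
With this numbering: the double bond between C-5 and C-6.
The name is oct-5-enoic acid.

oct-5-enoic acid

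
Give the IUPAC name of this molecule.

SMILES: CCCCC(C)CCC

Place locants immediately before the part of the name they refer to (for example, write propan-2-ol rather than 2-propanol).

4-methyloctane

The parent chain contains 8 carbons (octane).
Choose the numbering such that the substituent locant set {4} is lower than {5} at the first point of difference.
With this numbering: a methyl group at C-4.
The name is 4-methyloctane.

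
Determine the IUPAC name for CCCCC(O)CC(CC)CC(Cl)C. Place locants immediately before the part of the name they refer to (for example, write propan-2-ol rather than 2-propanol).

Counting along the main chain through the –OH group gives 10 carbons: the parent is decane.
The principal characteristic group is an alcohol (–OH), named with the suffix -ol.
Choose the numbering such that numbering from this end puts the hydroxyl group at C-5 rather than C-6.
With this numbering: the hydroxyl at C-5; a chloro group at C-9; an ethyl group at C-7.
Substituent prefixes are cited in alphabetical order (multiplying prefixes like di-/tri- are ignored for ordering).
Assembling the pieces gives 9-chloro-7-ethyldecan-5-ol.

9-chloro-7-ethyldecan-5-ol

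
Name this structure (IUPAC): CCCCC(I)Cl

The parent chain contains 5 carbons (pentane).
Number the chain so that the substituent locant set {1,1} is lower than {5,5} at the first point of difference.
That gives a chloro group at C-1; an iodo group at C-1.
Substituent prefixes are cited in alphabetical order (multiplying prefixes like di-/tri- are ignored for ordering).
Putting it together: 1-chloro-1-iodopentane.

1-chloro-1-iodopentane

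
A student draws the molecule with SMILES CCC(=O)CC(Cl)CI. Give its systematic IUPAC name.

5-chloro-6-iodohexan-3-one

The longest carbon chain that includes the carbonyl has 6 carbons, so the parent hydride is hexane.
A ketone (C=O on an internal carbon) is the principal characteristic group, giving the suffix -one.
The numbering direction is chosen so that numbering from this end puts the carbonyl group at C-3 rather than C-4.
This places the carbonyl at C-3; a chloro group at C-5; an iodo group at C-6.
Prefixes are listed alphabetically: chloro, iodo.
Assembling the pieces gives 5-chloro-6-iodohexan-3-one.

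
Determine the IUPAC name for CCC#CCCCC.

oct-3-yne

Counting along the main chain through the multiple bond gives 8 carbons: the parent is octane.
A C≡C triple bond in the chain gives the infix -yne-.
Choose the numbering such that numbering from this end puts the triple bond at C-3 rather than C-5.
That gives the triple bond between C-3 and C-4.
Putting it together: oct-3-yne.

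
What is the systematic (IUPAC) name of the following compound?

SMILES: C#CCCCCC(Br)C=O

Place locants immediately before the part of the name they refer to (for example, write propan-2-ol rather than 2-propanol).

2-bromooct-7-ynal

The longest chain bearing the –CHO group and the multiple bond is 8 carbons long (octane).
The principal characteristic group is an aldehyde (terminal –CHO), named with the suffix -al.
The chain contains a C≡C triple bond, so the unsaturation ending is -yne.
Choose the numbering such that the aldehyde carbon is C-1 by definition.
With this numbering: the triple bond between C-7 and C-8; a bromo group at C-2.
The name is 2-bromooct-7-ynal.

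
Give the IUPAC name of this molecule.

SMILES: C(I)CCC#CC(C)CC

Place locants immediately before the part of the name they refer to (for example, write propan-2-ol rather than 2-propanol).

1-iodo-6-methyloct-4-yne

Counting along the main chain through the multiple bond gives 8 carbons: the parent is octane.
There is one C≡C triple bond, indicated by the ending -yne.
Choose the numbering such that the substituent locant set {1,6} is lower than {3,8} at the first point of difference.
With this numbering: the triple bond between C-4 and C-5; an iodo group at C-1; a methyl group at C-6.
The substituents are ordered alphabetically, ignoring any di-/tri- multipliers.
Putting it together: 1-iodo-6-methyloct-4-yne.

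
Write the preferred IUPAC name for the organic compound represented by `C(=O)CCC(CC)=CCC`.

Counting along the main chain through the –CHO group and the multiple bond gives 7 carbons: the parent is heptane.
The highest-priority functional group is an aldehyde (terminal –CHO), so the name ends in -al.
There is one C=C double bond, indicated by the ending -ene.
Number the chain so that the aldehyde carbon is C-1 by definition.
That gives the double bond between C-4 and C-5; an ethyl group at C-4.
Putting it together: 4-ethylhept-4-enal.

4-ethylhept-4-enal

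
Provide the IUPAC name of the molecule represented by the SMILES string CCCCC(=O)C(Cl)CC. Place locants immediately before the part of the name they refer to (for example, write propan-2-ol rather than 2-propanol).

3-chlorooctan-4-one

The longest chain bearing the carbonyl is 8 carbons long (octane).
The highest-priority functional group is a ketone (C=O on an internal carbon), so the name ends in -one.
Choose the numbering such that numbering from this end puts the carbonyl group at C-4 rather than C-5.
This places the carbonyl at C-4; a chloro group at C-3.
Putting it together: 3-chlorooctan-4-one.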